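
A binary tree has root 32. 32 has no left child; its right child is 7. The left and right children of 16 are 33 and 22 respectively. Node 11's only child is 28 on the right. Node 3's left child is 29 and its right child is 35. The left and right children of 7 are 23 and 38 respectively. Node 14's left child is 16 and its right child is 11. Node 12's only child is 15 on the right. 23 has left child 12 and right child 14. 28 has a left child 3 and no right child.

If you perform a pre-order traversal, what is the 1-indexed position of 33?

8

Pre-order visits the node, then its left subtree, then its right subtree.
Visit 32.
At 32: no left child.
At 32: go right to 7.
  Visit 7.
  At 7: go left to 23.
    Visit 23.
    At 23: go left to 12.
      Visit 12.
      At 12: no left child.
      At 12: go right to 15.
        15 is a leaf — visit 15.
    At 23: go right to 14.
      Visit 14.
      At 14: go left to 16.
        Visit 16.
        At 16: go left to 33.
          33 is a leaf — visit 33.
        At 16: go right to 22.
          22 is a leaf — visit 22.
      At 14: go right to 11.
        Visit 11.
        At 11: no left child.
        At 11: go right to 28.
          Visit 28.
          At 28: go left to 3.
            Visit 3.
            At 3: go left to 29.
              29 is a leaf — visit 29.
            At 3: go right to 35.
              35 is a leaf — visit 35.
          At 28: no right child.
  At 7: go right to 38.
    38 is a leaf — visit 38.
Full pre-order sequence: 32, 7, 23, 12, 15, 14, 16, 33, 22, 11, 28, 3, 29, 35, 38.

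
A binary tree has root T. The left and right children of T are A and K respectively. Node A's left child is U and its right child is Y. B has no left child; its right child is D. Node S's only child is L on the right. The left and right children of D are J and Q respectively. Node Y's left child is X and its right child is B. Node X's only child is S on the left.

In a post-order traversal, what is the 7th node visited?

D

Post-order visits the left subtree, then the right subtree, then the node.
At T: go left to A.
  At A: go left to U.
    U is a leaf — visit U.
  At A: go right to Y.
    At Y: go left to X.
      At X: go left to S.
        At S: no left child.
        At S: go right to L.
          L is a leaf — visit L.
        Visit S.
      At X: no right child.
      Visit X.
    At Y: go right to B.
      At B: no left child.
      At B: go right to D.
        At D: go left to J.
          J is a leaf — visit J.
        At D: go right to Q.
          Q is a leaf — visit Q.
        Visit D.
      Visit B.
    Visit Y.
  Visit A.
At T: go right to K.
  K is a leaf — visit K.
Visit T.
Full post-order sequence: U, L, S, X, J, Q, D, B, Y, A, K, T.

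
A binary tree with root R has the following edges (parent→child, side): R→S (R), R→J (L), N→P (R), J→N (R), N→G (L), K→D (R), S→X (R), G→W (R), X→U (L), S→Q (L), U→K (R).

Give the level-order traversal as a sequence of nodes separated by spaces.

R J S N Q X G P U W K D

Level-order visits nodes level by level from the root, left to right within each level.
Level 0: R
Level 1: J, S
Level 2: N, Q, X
Level 3: G, P, U
Level 4: W, K
Level 5: D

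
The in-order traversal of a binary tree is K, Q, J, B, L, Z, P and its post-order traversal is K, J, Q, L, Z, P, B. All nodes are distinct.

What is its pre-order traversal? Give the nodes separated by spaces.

B Q K J P Z L

The last element of post-order is the root; it splits in-order into left and right subtrees.
Root B: left subtree has 3 nodes {K, Q, J}, right has 3 {L, Z, P}.
  Root Q: left subtree has 1 node {K}, right has 1 {J}.
  Root P: left subtree has 2 nodes {L, Z}, right has 0 { }.
    Root Z: left subtree has 1 node {L}, right has 0 { }.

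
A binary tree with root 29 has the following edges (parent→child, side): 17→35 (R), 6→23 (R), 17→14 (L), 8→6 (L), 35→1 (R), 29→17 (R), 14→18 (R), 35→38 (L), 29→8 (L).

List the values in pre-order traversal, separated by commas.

29, 8, 6, 23, 17, 14, 18, 35, 38, 1

Pre-order visits the node, then its left subtree, then its right subtree.
Visit 29.
At 29: go left to 8.
  Visit 8.
  At 8: go left to 6.
    Visit 6.
    At 6: no left child.
    At 6: go right to 23.
      23 is a leaf — visit 23.
  At 8: no right child.
At 29: go right to 17.
  Visit 17.
  At 17: go left to 14.
    Visit 14.
    At 14: no left child.
    At 14: go right to 18.
      18 is a leaf — visit 18.
  At 17: go right to 35.
    Visit 35.
    At 35: go left to 38.
      38 is a leaf — visit 38.
    At 35: go right to 1.
      1 is a leaf — visit 1.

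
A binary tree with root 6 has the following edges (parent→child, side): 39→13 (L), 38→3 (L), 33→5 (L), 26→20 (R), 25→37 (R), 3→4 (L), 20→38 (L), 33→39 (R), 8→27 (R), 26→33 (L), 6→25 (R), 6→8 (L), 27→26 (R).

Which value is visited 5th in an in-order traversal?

In-order visits the left subtree, then the node, then the right subtree.
At 6: go left to 8.
  At 8: no left child.
  Visit 8.
  At 8: go right to 27.
    At 27: no left child.
    Visit 27.
    At 27: go right to 26.
      At 26: go left to 33.
        At 33: go left to 5.
          5 is a leaf — visit 5.
        Visit 33.
        At 33: go right to 39.
          At 39: go left to 13.
            13 is a leaf — visit 13.
          Visit 39.
          At 39: no right child.
      Visit 26.
      At 26: go right to 20.
        At 20: go left to 38.
          At 38: go left to 3.
            At 3: go left to 4.
              4 is a leaf — visit 4.
            Visit 3.
            At 3: no right child.
          Visit 38.
          At 38: no right child.
        Visit 20.
        At 20: no right child.
Visit 6.
At 6: go right to 25.
  At 25: no left child.
  Visit 25.
  At 25: go right to 37.
    37 is a leaf — visit 37.
Full in-order sequence: 8, 27, 5, 33, 13, 39, 26, 4, 3, 38, 20, 6, 25, 37.

13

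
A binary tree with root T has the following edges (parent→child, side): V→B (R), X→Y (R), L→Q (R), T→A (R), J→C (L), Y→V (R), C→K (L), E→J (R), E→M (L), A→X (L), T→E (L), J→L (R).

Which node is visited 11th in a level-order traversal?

Q

Level-order visits nodes level by level from the root, left to right within each level.
Level 0: T
Level 1: E, A
Level 2: M, J, X
Level 3: C, L, Y
Level 4: K, Q, V
Level 5: B
Full level-order sequence: T, E, A, M, J, X, C, L, Y, K, Q, V, B.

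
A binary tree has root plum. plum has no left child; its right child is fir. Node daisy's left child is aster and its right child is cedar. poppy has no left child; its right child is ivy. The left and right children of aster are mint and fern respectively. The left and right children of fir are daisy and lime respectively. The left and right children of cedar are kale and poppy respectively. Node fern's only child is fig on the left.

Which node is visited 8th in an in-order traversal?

cedar

In-order visits the left subtree, then the node, then the right subtree.
At plum: no left child.
Visit plum.
At plum: go right to fir.
  At fir: go left to daisy.
    At daisy: go left to aster.
      At aster: go left to mint.
        mint is a leaf — visit mint.
      Visit aster.
      At aster: go right to fern.
        At fern: go left to fig.
          fig is a leaf — visit fig.
        Visit fern.
        At fern: no right child.
    Visit daisy.
    At daisy: go right to cedar.
      At cedar: go left to kale.
        kale is a leaf — visit kale.
      Visit cedar.
      At cedar: go right to poppy.
        At poppy: no left child.
        Visit poppy.
        At poppy: go right to ivy.
          ivy is a leaf — visit ivy.
  Visit fir.
  At fir: go right to lime.
    lime is a leaf — visit lime.
Full in-order sequence: plum, mint, aster, fig, fern, daisy, kale, cedar, poppy, ivy, fir, lime.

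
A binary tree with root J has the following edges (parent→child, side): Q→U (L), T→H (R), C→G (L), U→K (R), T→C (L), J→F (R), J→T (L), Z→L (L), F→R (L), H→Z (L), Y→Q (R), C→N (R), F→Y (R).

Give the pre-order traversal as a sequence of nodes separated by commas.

Pre-order visits the node, then its left subtree, then its right subtree.
Visit J.
At J: go left to T.
  Visit T.
  At T: go left to C.
    Visit C.
    At C: go left to G.
      G is a leaf — visit G.
    At C: go right to N.
      N is a leaf — visit N.
  At T: go right to H.
    Visit H.
    At H: go left to Z.
      Visit Z.
      At Z: go left to L.
        L is a leaf — visit L.
      At Z: no right child.
    At H: no right child.
At J: go right to F.
  Visit F.
  At F: go left to R.
    R is a leaf — visit R.
  At F: go right to Y.
    Visit Y.
    At Y: no left child.
    At Y: go right to Q.
      Visit Q.
      At Q: go left to U.
        Visit U.
        At U: no left child.
        At U: go right to K.
          K is a leaf — visit K.
      At Q: no right child.

J, T, C, G, N, H, Z, L, F, R, Y, Q, U, K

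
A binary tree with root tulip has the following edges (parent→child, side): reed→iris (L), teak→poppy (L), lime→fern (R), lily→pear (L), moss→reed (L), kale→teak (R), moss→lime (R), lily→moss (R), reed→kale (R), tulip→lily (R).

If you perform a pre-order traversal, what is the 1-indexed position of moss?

Pre-order visits the node, then its left subtree, then its right subtree.
Visit tulip.
At tulip: no left child.
At tulip: go right to lily.
  Visit lily.
  At lily: go left to pear.
    pear is a leaf — visit pear.
  At lily: go right to moss.
    Visit moss.
    At moss: go left to reed.
      Visit reed.
      At reed: go left to iris.
        iris is a leaf — visit iris.
      At reed: go right to kale.
        Visit kale.
        At kale: no left child.
        At kale: go right to teak.
          Visit teak.
          At teak: go left to poppy.
            poppy is a leaf — visit poppy.
          At teak: no right child.
    At moss: go right to lime.
      Visit lime.
      At lime: no left child.
      At lime: go right to fern.
        fern is a leaf — visit fern.
Full pre-order sequence: tulip, lily, pear, moss, reed, iris, kale, teak, poppy, lime, fern.

4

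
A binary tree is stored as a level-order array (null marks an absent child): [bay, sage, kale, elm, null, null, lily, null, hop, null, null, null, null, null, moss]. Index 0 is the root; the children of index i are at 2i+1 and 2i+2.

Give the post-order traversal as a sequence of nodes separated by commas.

hop, elm, sage, moss, lily, kale, bay

Post-order visits the left subtree, then the right subtree, then the node.
At bay: go left to sage.
  At sage: go left to elm.
    At elm: no left child.
    At elm: go right to hop.
      hop is a leaf — visit hop.
    Visit elm.
  At sage: no right child.
  Visit sage.
At bay: go right to kale.
  At kale: no left child.
  At kale: go right to lily.
    At lily: no left child.
    At lily: go right to moss.
      moss is a leaf — visit moss.
    Visit lily.
  Visit kale.
Visit bay.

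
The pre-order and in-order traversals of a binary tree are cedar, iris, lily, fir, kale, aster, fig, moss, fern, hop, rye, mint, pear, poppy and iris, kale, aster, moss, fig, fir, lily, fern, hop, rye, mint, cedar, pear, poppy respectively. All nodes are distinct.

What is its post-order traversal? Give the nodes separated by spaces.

moss fig aster kale fir mint rye hop fern lily iris poppy pear cedar

The first element of pre-order is the root; it splits in-order into left and right subtrees.
Root cedar: left subtree has 11 nodes {iris, kale, aster, moss, fig, fir, lily, fern, hop, rye, mint}, right has 2 {pear, poppy}.
  Root iris: left subtree has 0 nodes { }, right has 10 {kale, aster, moss, fig, fir, lily, fern, hop, rye, mint}.
    Root lily: left subtree has 5 nodes {kale, aster, moss, fig, fir}, right has 4 {fern, hop, rye, mint}.
      Root fir: left subtree has 4 nodes {kale, aster, moss, fig}, right has 0 { }.
        Root kale: left subtree has 0 nodes { }, right has 3 {aster, moss, fig}.
          Root aster: left subtree has 0 nodes { }, right has 2 {moss, fig}.
            Root fig: left subtree has 1 node {moss}, right has 0 { }.
      Root fern: left subtree has 0 nodes { }, right has 3 {hop, rye, mint}.
        Root hop: left subtree has 0 nodes { }, right has 2 {rye, mint}.
          Root rye: left subtree has 0 nodes { }, right has 1 {mint}.
  Root pear: left subtree has 0 nodes { }, right has 1 {poppy}.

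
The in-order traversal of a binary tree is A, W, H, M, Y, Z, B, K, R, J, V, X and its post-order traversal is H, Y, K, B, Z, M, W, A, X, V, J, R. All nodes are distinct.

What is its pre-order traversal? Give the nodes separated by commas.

R, A, W, M, H, Z, Y, B, K, J, V, X

The last element of post-order is the root; it splits in-order into left and right subtrees.
Root R: left subtree has 8 nodes {A, W, H, M, Y, Z, B, K}, right has 3 {J, V, X}.
  Root A: left subtree has 0 nodes { }, right has 7 {W, H, M, Y, Z, B, K}.
    Root W: left subtree has 0 nodes { }, right has 6 {H, M, Y, Z, B, K}.
      Root M: left subtree has 1 node {H}, right has 4 {Y, Z, B, K}.
        Root Z: left subtree has 1 node {Y}, right has 2 {B, K}.
          Root B: left subtree has 0 nodes { }, right has 1 {K}.
  Root J: left subtree has 0 nodes { }, right has 2 {V, X}.
    Root V: left subtree has 0 nodes { }, right has 1 {X}.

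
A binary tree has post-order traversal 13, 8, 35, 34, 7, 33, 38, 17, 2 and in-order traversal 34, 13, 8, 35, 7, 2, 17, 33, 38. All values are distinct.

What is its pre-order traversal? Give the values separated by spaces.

2 7 34 35 8 13 17 38 33

The last element of post-order is the root; it splits in-order into left and right subtrees.
Root 2: left subtree has 5 nodes {34, 13, 8, 35, 7}, right has 3 {17, 33, 38}.
  Root 7: left subtree has 4 nodes {34, 13, 8, 35}, right has 0 { }.
    Root 34: left subtree has 0 nodes { }, right has 3 {13, 8, 35}.
      Root 35: left subtree has 2 nodes {13, 8}, right has 0 { }.
        Root 8: left subtree has 1 node {13}, right has 0 { }.
  Root 17: left subtree has 0 nodes { }, right has 2 {33, 38}.
    Root 38: left subtree has 1 node {33}, right has 0 { }.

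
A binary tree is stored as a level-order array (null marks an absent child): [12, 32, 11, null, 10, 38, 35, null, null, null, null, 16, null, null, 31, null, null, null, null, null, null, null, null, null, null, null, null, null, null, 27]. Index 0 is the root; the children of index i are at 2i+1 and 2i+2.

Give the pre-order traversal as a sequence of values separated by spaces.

Pre-order visits the node, then its left subtree, then its right subtree.
Visit 12.
At 12: go left to 32.
  Visit 32.
  At 32: no left child.
  At 32: go right to 10.
    10 is a leaf — visit 10.
At 12: go right to 11.
  Visit 11.
  At 11: go left to 38.
    Visit 38.
    At 38: go left to 16.
      16 is a leaf — visit 16.
    At 38: no right child.
  At 11: go right to 35.
    Visit 35.
    At 35: no left child.
    At 35: go right to 31.
      Visit 31.
      At 31: go left to 27.
        27 is a leaf — visit 27.
      At 31: no right child.

12 32 10 11 38 16 35 31 27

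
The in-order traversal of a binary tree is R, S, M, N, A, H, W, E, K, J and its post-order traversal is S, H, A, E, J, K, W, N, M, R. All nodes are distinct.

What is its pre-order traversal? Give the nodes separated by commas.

R, M, S, N, W, A, H, K, E, J

The last element of post-order is the root; it splits in-order into left and right subtrees.
Root R: left subtree has 0 nodes { }, right has 9 {S, M, N, A, H, W, E, K, J}.
  Root M: left subtree has 1 node {S}, right has 7 {N, A, H, W, E, K, J}.
    Root N: left subtree has 0 nodes { }, right has 6 {A, H, W, E, K, J}.
      Root W: left subtree has 2 nodes {A, H}, right has 3 {E, K, J}.
        Root A: left subtree has 0 nodes { }, right has 1 {H}.
        Root K: left subtree has 1 node {E}, right has 1 {J}.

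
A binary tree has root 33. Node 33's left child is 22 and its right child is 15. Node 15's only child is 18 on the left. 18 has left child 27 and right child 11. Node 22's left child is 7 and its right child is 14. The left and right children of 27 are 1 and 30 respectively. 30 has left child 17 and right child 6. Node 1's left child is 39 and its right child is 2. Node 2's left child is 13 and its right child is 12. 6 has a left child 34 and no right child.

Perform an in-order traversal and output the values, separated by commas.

In-order visits the left subtree, then the node, then the right subtree.
At 33: go left to 22.
  At 22: go left to 7.
    7 is a leaf — visit 7.
  Visit 22.
  At 22: go right to 14.
    14 is a leaf — visit 14.
Visit 33.
At 33: go right to 15.
  At 15: go left to 18.
    At 18: go left to 27.
      At 27: go left to 1.
        At 1: go left to 39.
          39 is a leaf — visit 39.
        Visit 1.
        At 1: go right to 2.
          At 2: go left to 13.
            13 is a leaf — visit 13.
          Visit 2.
          At 2: go right to 12.
            12 is a leaf — visit 12.
      Visit 27.
      At 27: go right to 30.
        At 30: go left to 17.
          17 is a leaf — visit 17.
        Visit 30.
        At 30: go right to 6.
          At 6: go left to 34.
            34 is a leaf — visit 34.
          Visit 6.
          At 6: no right child.
    Visit 18.
    At 18: go right to 11.
      11 is a leaf — visit 11.
  Visit 15.
  At 15: no right child.

7, 22, 14, 33, 39, 1, 13, 2, 12, 27, 17, 30, 34, 6, 18, 11, 15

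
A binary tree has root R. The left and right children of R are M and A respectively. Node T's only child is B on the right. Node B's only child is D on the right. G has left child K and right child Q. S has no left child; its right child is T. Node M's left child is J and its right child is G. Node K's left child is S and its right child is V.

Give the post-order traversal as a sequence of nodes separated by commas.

J, D, B, T, S, V, K, Q, G, M, A, R

Post-order visits the left subtree, then the right subtree, then the node.
At R: go left to M.
  At M: go left to J.
    J is a leaf — visit J.
  At M: go right to G.
    At G: go left to K.
      At K: go left to S.
        At S: no left child.
        At S: go right to T.
          At T: no left child.
          At T: go right to B.
            At B: no left child.
            At B: go right to D.
              D is a leaf — visit D.
            Visit B.
          Visit T.
        Visit S.
      At K: go right to V.
        V is a leaf — visit V.
      Visit K.
    At G: go right to Q.
      Q is a leaf — visit Q.
    Visit G.
  Visit M.
At R: go right to A.
  A is a leaf — visit A.
Visit R.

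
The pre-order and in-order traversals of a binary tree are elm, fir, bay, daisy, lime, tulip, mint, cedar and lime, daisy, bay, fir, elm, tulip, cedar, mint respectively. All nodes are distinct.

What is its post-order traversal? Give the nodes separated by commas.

lime, daisy, bay, fir, cedar, mint, tulip, elm

The first element of pre-order is the root; it splits in-order into left and right subtrees.
Root elm: left subtree has 4 nodes {lime, daisy, bay, fir}, right has 3 {tulip, cedar, mint}.
  Root fir: left subtree has 3 nodes {lime, daisy, bay}, right has 0 { }.
    Root bay: left subtree has 2 nodes {lime, daisy}, right has 0 { }.
      Root daisy: left subtree has 1 node {lime}, right has 0 { }.
  Root tulip: left subtree has 0 nodes { }, right has 2 {cedar, mint}.
    Root mint: left subtree has 1 node {cedar}, right has 0 { }.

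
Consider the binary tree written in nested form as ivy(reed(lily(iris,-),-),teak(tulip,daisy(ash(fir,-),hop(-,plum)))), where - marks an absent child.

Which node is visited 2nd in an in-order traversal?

In-order visits the left subtree, then the node, then the right subtree.
At ivy: go left to reed.
  At reed: go left to lily.
    At lily: go left to iris.
      iris is a leaf — visit iris.
    Visit lily.
    At lily: no right child.
  Visit reed.
  At reed: no right child.
Visit ivy.
At ivy: go right to teak.
  At teak: go left to tulip.
    tulip is a leaf — visit tulip.
  Visit teak.
  At teak: go right to daisy.
    At daisy: go left to ash.
      At ash: go left to fir.
        fir is a leaf — visit fir.
      Visit ash.
      At ash: no right child.
    Visit daisy.
    At daisy: go right to hop.
      At hop: no left child.
      Visit hop.
      At hop: go right to plum.
        plum is a leaf — visit plum.
Full in-order sequence: iris, lily, reed, ivy, tulip, teak, fir, ash, daisy, hop, plum.

lily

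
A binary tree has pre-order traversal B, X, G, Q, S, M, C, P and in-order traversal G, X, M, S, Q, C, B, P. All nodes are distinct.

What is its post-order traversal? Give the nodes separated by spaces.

The first element of pre-order is the root; it splits in-order into left and right subtrees.
Root B: left subtree has 6 nodes {G, X, M, S, Q, C}, right has 1 {P}.
  Root X: left subtree has 1 node {G}, right has 4 {M, S, Q, C}.
    Root Q: left subtree has 2 nodes {M, S}, right has 1 {C}.
      Root S: left subtree has 1 node {M}, right has 0 { }.

G M S C Q X P B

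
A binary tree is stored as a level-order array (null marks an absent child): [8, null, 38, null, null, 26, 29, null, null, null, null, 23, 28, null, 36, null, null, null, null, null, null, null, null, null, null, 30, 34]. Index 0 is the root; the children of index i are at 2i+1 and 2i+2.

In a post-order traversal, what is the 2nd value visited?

Post-order visits the left subtree, then the right subtree, then the node.
At 8: no left child.
At 8: go right to 38.
  At 38: go left to 26.
    At 26: go left to 23.
      23 is a leaf — visit 23.
    At 26: go right to 28.
      At 28: go left to 30.
        30 is a leaf — visit 30.
      At 28: go right to 34.
        34 is a leaf — visit 34.
      Visit 28.
    Visit 26.
  At 38: go right to 29.
    At 29: no left child.
    At 29: go right to 36.
      36 is a leaf — visit 36.
    Visit 29.
  Visit 38.
Visit 8.
Full post-order sequence: 23, 30, 34, 28, 26, 36, 29, 38, 8.

30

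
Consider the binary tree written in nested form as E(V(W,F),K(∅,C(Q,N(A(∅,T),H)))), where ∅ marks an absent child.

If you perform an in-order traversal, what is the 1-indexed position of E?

In-order visits the left subtree, then the node, then the right subtree.
At E: go left to V.
  At V: go left to W.
    W is a leaf — visit W.
  Visit V.
  At V: go right to F.
    F is a leaf — visit F.
Visit E.
At E: go right to K.
  At K: no left child.
  Visit K.
  At K: go right to C.
    At C: go left to Q.
      Q is a leaf — visit Q.
    Visit C.
    At C: go right to N.
      At N: go left to A.
        At A: no left child.
        Visit A.
        At A: go right to T.
          T is a leaf — visit T.
      Visit N.
      At N: go right to H.
        H is a leaf — visit H.
Full in-order sequence: W, V, F, E, K, Q, C, A, T, N, H.

4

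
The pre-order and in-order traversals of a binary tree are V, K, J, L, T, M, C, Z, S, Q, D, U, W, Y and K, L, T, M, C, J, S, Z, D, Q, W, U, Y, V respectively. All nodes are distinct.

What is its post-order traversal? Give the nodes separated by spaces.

C M T L S D W Y U Q Z J K V

The first element of pre-order is the root; it splits in-order into left and right subtrees.
Root V: left subtree has 13 nodes {K, L, T, M, C, J, S, Z, D, Q, W, U, Y}, right has 0 { }.
  Root K: left subtree has 0 nodes { }, right has 12 {L, T, M, C, J, S, Z, D, Q, W, U, Y}.
    Root J: left subtree has 4 nodes {L, T, M, C}, right has 7 {S, Z, D, Q, W, U, Y}.
      Root L: left subtree has 0 nodes { }, right has 3 {T, M, C}.
        Root T: left subtree has 0 nodes { }, right has 2 {M, C}.
          Root M: left subtree has 0 nodes { }, right has 1 {C}.
      Root Z: left subtree has 1 node {S}, right has 5 {D, Q, W, U, Y}.
        Root Q: left subtree has 1 node {D}, right has 3 {W, U, Y}.
          Root U: left subtree has 1 node {W}, right has 1 {Y}.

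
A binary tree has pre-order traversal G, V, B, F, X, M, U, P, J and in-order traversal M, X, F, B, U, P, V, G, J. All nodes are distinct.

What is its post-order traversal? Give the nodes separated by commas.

M, X, F, P, U, B, V, J, G

The first element of pre-order is the root; it splits in-order into left and right subtrees.
Root G: left subtree has 7 nodes {M, X, F, B, U, P, V}, right has 1 {J}.
  Root V: left subtree has 6 nodes {M, X, F, B, U, P}, right has 0 { }.
    Root B: left subtree has 3 nodes {M, X, F}, right has 2 {U, P}.
      Root F: left subtree has 2 nodes {M, X}, right has 0 { }.
        Root X: left subtree has 1 node {M}, right has 0 { }.
      Root U: left subtree has 0 nodes { }, right has 1 {P}.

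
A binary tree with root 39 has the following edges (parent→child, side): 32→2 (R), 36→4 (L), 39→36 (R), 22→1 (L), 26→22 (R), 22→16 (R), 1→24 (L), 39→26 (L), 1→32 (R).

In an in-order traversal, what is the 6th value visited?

22

In-order visits the left subtree, then the node, then the right subtree.
At 39: go left to 26.
  At 26: no left child.
  Visit 26.
  At 26: go right to 22.
    At 22: go left to 1.
      At 1: go left to 24.
        24 is a leaf — visit 24.
      Visit 1.
      At 1: go right to 32.
        At 32: no left child.
        Visit 32.
        At 32: go right to 2.
          2 is a leaf — visit 2.
    Visit 22.
    At 22: go right to 16.
      16 is a leaf — visit 16.
Visit 39.
At 39: go right to 36.
  At 36: go left to 4.
    4 is a leaf — visit 4.
  Visit 36.
  At 36: no right child.
Full in-order sequence: 26, 24, 1, 32, 2, 22, 16, 39, 4, 36.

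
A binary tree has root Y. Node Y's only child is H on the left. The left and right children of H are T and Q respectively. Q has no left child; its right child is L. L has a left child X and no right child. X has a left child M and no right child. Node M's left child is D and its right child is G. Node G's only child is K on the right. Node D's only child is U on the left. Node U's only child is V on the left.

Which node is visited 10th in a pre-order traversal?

Pre-order visits the node, then its left subtree, then its right subtree.
Visit Y.
At Y: go left to H.
  Visit H.
  At H: go left to T.
    T is a leaf — visit T.
  At H: go right to Q.
    Visit Q.
    At Q: no left child.
    At Q: go right to L.
      Visit L.
      At L: go left to X.
        Visit X.
        At X: go left to M.
          Visit M.
          At M: go left to D.
            Visit D.
            At D: go left to U.
              Visit U.
              At U: go left to V.
                V is a leaf — visit V.
              At U: no right child.
            At D: no right child.
          At M: go right to G.
            Visit G.
            At G: no left child.
            At G: go right to K.
              K is a leaf — visit K.
        At X: no right child.
      At L: no right child.
At Y: no right child.
Full pre-order sequence: Y, H, T, Q, L, X, M, D, U, V, G, K.

V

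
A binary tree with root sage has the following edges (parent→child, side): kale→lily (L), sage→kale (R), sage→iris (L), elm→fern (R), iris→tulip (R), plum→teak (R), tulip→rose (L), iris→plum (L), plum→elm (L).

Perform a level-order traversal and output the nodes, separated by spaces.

sage iris kale plum tulip lily elm teak rose fern

Level-order visits nodes level by level from the root, left to right within each level.
Level 0: sage
Level 1: iris, kale
Level 2: plum, tulip, lily
Level 3: elm, teak, rose
Level 4: fern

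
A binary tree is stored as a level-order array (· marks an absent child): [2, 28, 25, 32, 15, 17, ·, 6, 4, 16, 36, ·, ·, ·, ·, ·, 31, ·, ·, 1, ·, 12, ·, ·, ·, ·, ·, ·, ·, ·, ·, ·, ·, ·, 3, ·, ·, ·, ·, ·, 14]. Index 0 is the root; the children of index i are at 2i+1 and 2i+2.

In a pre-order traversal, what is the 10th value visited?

Pre-order visits the node, then its left subtree, then its right subtree.
Visit 2.
At 2: go left to 28.
  Visit 28.
  At 28: go left to 32.
    Visit 32.
    At 32: go left to 6.
      Visit 6.
      At 6: no left child.
      At 6: go right to 31.
        Visit 31.
        At 31: no left child.
        At 31: go right to 3.
          3 is a leaf — visit 3.
    At 32: go right to 4.
      4 is a leaf — visit 4.
  At 28: go right to 15.
    Visit 15.
    At 15: go left to 16.
      Visit 16.
      At 16: go left to 1.
        Visit 1.
        At 1: no left child.
        At 1: go right to 14.
          14 is a leaf — visit 14.
      At 16: no right child.
    At 15: go right to 36.
      Visit 36.
      At 36: go left to 12.
        12 is a leaf — visit 12.
      At 36: no right child.
At 2: go right to 25.
  Visit 25.
  At 25: go left to 17.
    17 is a leaf — visit 17.
  At 25: no right child.
Full pre-order sequence: 2, 28, 32, 6, 31, 3, 4, 15, 16, 1, 14, 36, 12, 25, 17.

1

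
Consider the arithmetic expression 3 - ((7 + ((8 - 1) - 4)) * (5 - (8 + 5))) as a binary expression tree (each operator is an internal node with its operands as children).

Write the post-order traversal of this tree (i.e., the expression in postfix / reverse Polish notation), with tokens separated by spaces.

3 7 8 1 - 4 - + 5 8 5 + - * -

Post-order on an expression tree gives postfix notation: for each operator, emit left operand, right operand, then the operator.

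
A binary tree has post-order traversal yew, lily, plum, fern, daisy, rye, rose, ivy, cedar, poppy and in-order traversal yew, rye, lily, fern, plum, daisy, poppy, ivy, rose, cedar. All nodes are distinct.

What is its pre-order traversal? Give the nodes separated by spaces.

poppy rye yew daisy fern lily plum cedar ivy rose

The last element of post-order is the root; it splits in-order into left and right subtrees.
Root poppy: left subtree has 6 nodes {yew, rye, lily, fern, plum, daisy}, right has 3 {ivy, rose, cedar}.
  Root rye: left subtree has 1 node {yew}, right has 4 {lily, fern, plum, daisy}.
    Root daisy: left subtree has 3 nodes {lily, fern, plum}, right has 0 { }.
      Root fern: left subtree has 1 node {lily}, right has 1 {plum}.
  Root cedar: left subtree has 2 nodes {ivy, rose}, right has 0 { }.
    Root ivy: left subtree has 0 nodes { }, right has 1 {rose}.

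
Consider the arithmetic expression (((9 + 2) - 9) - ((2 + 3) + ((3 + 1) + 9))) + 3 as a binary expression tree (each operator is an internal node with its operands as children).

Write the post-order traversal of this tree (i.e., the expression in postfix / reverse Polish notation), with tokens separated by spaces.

9 2 + 9 - 2 3 + 3 1 + 9 + + - 3 +

Post-order on an expression tree gives postfix notation: for each operator, emit left operand, right operand, then the operator.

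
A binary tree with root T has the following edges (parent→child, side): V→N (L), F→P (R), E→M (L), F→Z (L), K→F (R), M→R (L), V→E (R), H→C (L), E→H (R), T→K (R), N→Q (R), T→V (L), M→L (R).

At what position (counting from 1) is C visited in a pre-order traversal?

Pre-order visits the node, then its left subtree, then its right subtree.
Visit T.
At T: go left to V.
  Visit V.
  At V: go left to N.
    Visit N.
    At N: no left child.
    At N: go right to Q.
      Q is a leaf — visit Q.
  At V: go right to E.
    Visit E.
    At E: go left to M.
      Visit M.
      At M: go left to R.
        R is a leaf — visit R.
      At M: go right to L.
        L is a leaf — visit L.
    At E: go right to H.
      Visit H.
      At H: go left to C.
        C is a leaf — visit C.
      At H: no right child.
At T: go right to K.
  Visit K.
  At K: no left child.
  At K: go right to F.
    Visit F.
    At F: go left to Z.
      Z is a leaf — visit Z.
    At F: go right to P.
      P is a leaf — visit P.
Full pre-order sequence: T, V, N, Q, E, M, R, L, H, C, K, F, Z, P.

10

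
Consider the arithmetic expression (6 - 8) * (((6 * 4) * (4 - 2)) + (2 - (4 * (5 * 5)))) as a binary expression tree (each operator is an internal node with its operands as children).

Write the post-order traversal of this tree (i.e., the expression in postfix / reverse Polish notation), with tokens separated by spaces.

6 8 - 6 4 * 4 2 - * 2 4 5 5 * * - + *

Post-order on an expression tree gives postfix notation: for each operator, emit left operand, right operand, then the operator.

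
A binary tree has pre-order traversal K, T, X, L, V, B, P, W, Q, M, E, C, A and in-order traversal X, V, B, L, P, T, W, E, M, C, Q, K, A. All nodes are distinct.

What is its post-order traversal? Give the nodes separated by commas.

The first element of pre-order is the root; it splits in-order into left and right subtrees.
Root K: left subtree has 11 nodes {X, V, B, L, P, T, W, E, M, C, Q}, right has 1 {A}.
  Root T: left subtree has 5 nodes {X, V, B, L, P}, right has 5 {W, E, M, C, Q}.
    Root X: left subtree has 0 nodes { }, right has 4 {V, B, L, P}.
      Root L: left subtree has 2 nodes {V, B}, right has 1 {P}.
        Root V: left subtree has 0 nodes { }, right has 1 {B}.
    Root W: left subtree has 0 nodes { }, right has 4 {E, M, C, Q}.
      Root Q: left subtree has 3 nodes {E, M, C}, right has 0 { }.
        Root M: left subtree has 1 node {E}, right has 1 {C}.

B, V, P, L, X, E, C, M, Q, W, T, A, K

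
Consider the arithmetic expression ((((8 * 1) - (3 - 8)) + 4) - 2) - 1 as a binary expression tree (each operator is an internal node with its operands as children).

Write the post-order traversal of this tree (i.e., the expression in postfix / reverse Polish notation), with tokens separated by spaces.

Post-order on an expression tree gives postfix notation: for each operator, emit left operand, right operand, then the operator.

8 1 * 3 8 - - 4 + 2 - 1 -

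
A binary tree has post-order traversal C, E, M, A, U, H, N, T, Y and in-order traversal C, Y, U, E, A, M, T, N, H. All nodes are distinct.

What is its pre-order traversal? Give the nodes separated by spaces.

Y C T U A E M N H

The last element of post-order is the root; it splits in-order into left and right subtrees.
Root Y: left subtree has 1 node {C}, right has 7 {U, E, A, M, T, N, H}.
  Root T: left subtree has 4 nodes {U, E, A, M}, right has 2 {N, H}.
    Root U: left subtree has 0 nodes { }, right has 3 {E, A, M}.
      Root A: left subtree has 1 node {E}, right has 1 {M}.
    Root N: left subtree has 0 nodes { }, right has 1 {H}.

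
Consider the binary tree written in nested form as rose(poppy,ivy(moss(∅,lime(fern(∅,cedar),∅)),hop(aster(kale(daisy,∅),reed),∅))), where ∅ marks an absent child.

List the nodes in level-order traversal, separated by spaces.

Level-order visits nodes level by level from the root, left to right within each level.
Level 0: rose
Level 1: poppy, ivy
Level 2: moss, hop
Level 3: lime, aster
Level 4: fern, kale, reed
Level 5: cedar, daisy

rose poppy ivy moss hop lime aster fern kale reed cedar daisy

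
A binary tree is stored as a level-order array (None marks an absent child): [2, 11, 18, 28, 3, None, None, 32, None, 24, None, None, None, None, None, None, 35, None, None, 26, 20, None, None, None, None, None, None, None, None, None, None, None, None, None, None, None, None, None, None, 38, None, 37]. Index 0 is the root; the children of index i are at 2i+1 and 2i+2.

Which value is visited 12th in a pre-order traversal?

18

Pre-order visits the node, then its left subtree, then its right subtree.
Visit 2.
At 2: go left to 11.
  Visit 11.
  At 11: go left to 28.
    Visit 28.
    At 28: go left to 32.
      Visit 32.
      At 32: no left child.
      At 32: go right to 35.
        35 is a leaf — visit 35.
    At 28: no right child.
  At 11: go right to 3.
    Visit 3.
    At 3: go left to 24.
      Visit 24.
      At 24: go left to 26.
        Visit 26.
        At 26: go left to 38.
          38 is a leaf — visit 38.
        At 26: no right child.
      At 24: go right to 20.
        Visit 20.
        At 20: go left to 37.
          37 is a leaf — visit 37.
        At 20: no right child.
    At 3: no right child.
At 2: go right to 18.
  18 is a leaf — visit 18.
Full pre-order sequence: 2, 11, 28, 32, 35, 3, 24, 26, 38, 20, 37, 18.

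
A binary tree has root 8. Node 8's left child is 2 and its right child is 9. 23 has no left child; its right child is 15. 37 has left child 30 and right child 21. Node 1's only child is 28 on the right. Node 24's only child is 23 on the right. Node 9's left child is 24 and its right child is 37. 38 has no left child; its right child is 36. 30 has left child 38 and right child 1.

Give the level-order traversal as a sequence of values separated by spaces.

Level-order visits nodes level by level from the root, left to right within each level.
Level 0: 8
Level 1: 2, 9
Level 2: 24, 37
Level 3: 23, 30, 21
Level 4: 15, 38, 1
Level 5: 36, 28

8 2 9 24 37 23 30 21 15 38 1 36 28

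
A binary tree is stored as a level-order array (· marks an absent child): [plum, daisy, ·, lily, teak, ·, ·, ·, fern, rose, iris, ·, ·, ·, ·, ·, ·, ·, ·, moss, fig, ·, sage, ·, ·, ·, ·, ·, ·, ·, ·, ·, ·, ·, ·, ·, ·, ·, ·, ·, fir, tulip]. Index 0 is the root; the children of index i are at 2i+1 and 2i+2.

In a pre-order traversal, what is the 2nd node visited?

Pre-order visits the node, then its left subtree, then its right subtree.
Visit plum.
At plum: go left to daisy.
  Visit daisy.
  At daisy: go left to lily.
    Visit lily.
    At lily: no left child.
    At lily: go right to fern.
      fern is a leaf — visit fern.
  At daisy: go right to teak.
    Visit teak.
    At teak: go left to rose.
      Visit rose.
      At rose: go left to moss.
        Visit moss.
        At moss: no left child.
        At moss: go right to fir.
          fir is a leaf — visit fir.
      At rose: go right to fig.
        Visit fig.
        At fig: go left to tulip.
          tulip is a leaf — visit tulip.
        At fig: no right child.
    At teak: go right to iris.
      Visit iris.
      At iris: no left child.
      At iris: go right to sage.
        sage is a leaf — visit sage.
At plum: no right child.
Full pre-order sequence: plum, daisy, lily, fern, teak, rose, moss, fir, fig, tulip, iris, sage.

daisy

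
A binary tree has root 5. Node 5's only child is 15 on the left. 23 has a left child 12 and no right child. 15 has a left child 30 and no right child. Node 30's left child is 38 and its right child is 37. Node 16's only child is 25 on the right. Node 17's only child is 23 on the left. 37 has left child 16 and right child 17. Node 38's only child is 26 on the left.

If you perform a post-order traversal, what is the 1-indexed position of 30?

Post-order visits the left subtree, then the right subtree, then the node.
At 5: go left to 15.
  At 15: go left to 30.
    At 30: go left to 38.
      At 38: go left to 26.
        26 is a leaf — visit 26.
      At 38: no right child.
      Visit 38.
    At 30: go right to 37.
      At 37: go left to 16.
        At 16: no left child.
        At 16: go right to 25.
          25 is a leaf — visit 25.
        Visit 16.
      At 37: go right to 17.
        At 17: go left to 23.
          At 23: go left to 12.
            12 is a leaf — visit 12.
          At 23: no right child.
          Visit 23.
        At 17: no right child.
        Visit 17.
      Visit 37.
    Visit 30.
  At 15: no right child.
  Visit 15.
At 5: no right child.
Visit 5.
Full post-order sequence: 26, 38, 25, 16, 12, 23, 17, 37, 30, 15, 5.

9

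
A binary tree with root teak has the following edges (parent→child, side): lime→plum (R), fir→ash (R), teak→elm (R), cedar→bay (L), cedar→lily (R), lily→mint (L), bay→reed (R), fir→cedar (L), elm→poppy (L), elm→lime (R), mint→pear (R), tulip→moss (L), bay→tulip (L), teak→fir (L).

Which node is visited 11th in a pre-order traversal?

Pre-order visits the node, then its left subtree, then its right subtree.
Visit teak.
At teak: go left to fir.
  Visit fir.
  At fir: go left to cedar.
    Visit cedar.
    At cedar: go left to bay.
      Visit bay.
      At bay: go left to tulip.
        Visit tulip.
        At tulip: go left to moss.
          moss is a leaf — visit moss.
        At tulip: no right child.
      At bay: go right to reed.
        reed is a leaf — visit reed.
    At cedar: go right to lily.
      Visit lily.
      At lily: go left to mint.
        Visit mint.
        At mint: no left child.
        At mint: go right to pear.
          pear is a leaf — visit pear.
      At lily: no right child.
  At fir: go right to ash.
    ash is a leaf — visit ash.
At teak: go right to elm.
  Visit elm.
  At elm: go left to poppy.
    poppy is a leaf — visit poppy.
  At elm: go right to lime.
    Visit lime.
    At lime: no left child.
    At lime: go right to plum.
      plum is a leaf — visit plum.
Full pre-order sequence: teak, fir, cedar, bay, tulip, moss, reed, lily, mint, pear, ash, elm, poppy, lime, plum.

ash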